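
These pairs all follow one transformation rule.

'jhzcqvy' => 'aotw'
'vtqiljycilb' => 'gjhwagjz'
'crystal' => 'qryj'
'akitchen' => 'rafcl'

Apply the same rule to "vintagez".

ryecx

The rule is to delete the first 3 characters, then shift every letter 2 places backward in the alphabet (wrapping around).
On "vintagez": the first step gives "tagez", and the second then gives "ryecx".
(Check on "akitchen": → "tchen" → "rafcl" ✓)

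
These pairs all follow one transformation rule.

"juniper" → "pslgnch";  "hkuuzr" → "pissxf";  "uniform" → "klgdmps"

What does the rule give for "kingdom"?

kglebmi

The rule is to swap the first and last characters, then shift every letter 2 places backward in the alphabet (wrapping around).
"kingdom" → "mingdok" → "kglebmi".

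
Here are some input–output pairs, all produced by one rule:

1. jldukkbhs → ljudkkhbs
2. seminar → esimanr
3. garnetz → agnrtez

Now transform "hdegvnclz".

dhgenvlcz

The pattern: swap each adjacent pair of characters (1↔2, 3↔4, ...).
"hdegvnclz" → "dhgenvlcz".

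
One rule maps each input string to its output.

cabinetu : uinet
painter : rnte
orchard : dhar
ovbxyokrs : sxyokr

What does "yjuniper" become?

rnipe

Each output is the input with this applied: delete the first 3 characters, then move the last character to the front.
Starting from "yjuniper": after the first operation, "niper"; after the second, "rnipe".
(Check on "orchard": → "hard" → "dhar" ✓)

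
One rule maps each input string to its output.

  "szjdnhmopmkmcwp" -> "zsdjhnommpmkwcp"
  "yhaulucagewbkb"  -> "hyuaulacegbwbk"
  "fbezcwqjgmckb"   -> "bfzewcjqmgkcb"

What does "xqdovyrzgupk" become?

qxodyvzrugkp

Each output is the input with this applied: swap each adjacent pair of characters (1↔2, 3↔4, ...).
On "xqdovyrzgupk" that produces "qxodyvzrugkp".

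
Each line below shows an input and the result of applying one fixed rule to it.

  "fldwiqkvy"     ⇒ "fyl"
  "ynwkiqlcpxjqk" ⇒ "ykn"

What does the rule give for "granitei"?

gir

Rule — take characters alternately from the front and the back (1st, last, 2nd, 2nd-last, ...), then keep only the first 3 characters.
On "granitei": the first step gives "gireatni", and the second then gives "gir".
(Check on "ynwkiqlcpxjqk": → "yknqwjkxipqcl" → "ykn" ✓)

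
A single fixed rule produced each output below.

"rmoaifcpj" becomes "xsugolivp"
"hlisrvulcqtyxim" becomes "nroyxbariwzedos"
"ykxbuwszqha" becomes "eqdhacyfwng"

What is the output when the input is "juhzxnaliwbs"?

panfdtgrochy

What's happening: shift every letter 6 places forward in the alphabet (wrapping around).
Applying that to "juhzxnaliwbs" gives "panfdtgrochy".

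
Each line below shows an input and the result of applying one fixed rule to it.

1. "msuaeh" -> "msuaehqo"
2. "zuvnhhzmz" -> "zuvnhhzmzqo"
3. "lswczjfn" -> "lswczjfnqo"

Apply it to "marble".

Looking at the pairs, the operation is to append "qo".
For "marble" the result is "marbleqo".

marbleqo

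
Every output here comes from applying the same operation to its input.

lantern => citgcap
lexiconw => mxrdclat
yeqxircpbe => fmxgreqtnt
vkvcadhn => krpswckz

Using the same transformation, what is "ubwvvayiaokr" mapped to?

lkkpnxpdzgjq

The transformation: move the first 2 characters to the end (rotate left by 2), then shift every letter 11 places backward in the alphabet (wrapping around).
So "ubwvvayiaokr" becomes "lkkpnxpdzgjq".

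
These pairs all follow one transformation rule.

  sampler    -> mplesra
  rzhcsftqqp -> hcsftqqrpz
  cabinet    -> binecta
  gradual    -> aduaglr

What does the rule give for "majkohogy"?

Looking at the pairs, the operation is to swap the first and last characters, then move the first 2 characters to the end (rotate left by 2).
"majkohogy" → "yajkohogm" → "jkohogmya".
(Check on "sampler": → "ramples" → "mplesra" ✓)

jkohogmya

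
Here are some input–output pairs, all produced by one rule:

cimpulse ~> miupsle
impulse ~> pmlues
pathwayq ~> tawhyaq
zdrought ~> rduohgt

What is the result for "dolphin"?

lohpni

Each output is the input with this applied: delete the first character, then swap each adjacent pair of characters (1↔2, 3↔4, ...).
Applying both steps to "dolphin": "olphin", then "lohpni".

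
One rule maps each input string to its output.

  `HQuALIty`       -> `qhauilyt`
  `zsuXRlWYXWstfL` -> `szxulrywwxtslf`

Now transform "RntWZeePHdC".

nrwtezpedhc

Rule — swap each adjacent pair of characters (1↔2, 3↔4, ...), then convert every letter to lowercase.
Applying that to "RntWZeePHdC" gives "nrwtezpedhc".
(Check on "HQuALIty": → "QHAuILyt" → "qhauilyt" ✓)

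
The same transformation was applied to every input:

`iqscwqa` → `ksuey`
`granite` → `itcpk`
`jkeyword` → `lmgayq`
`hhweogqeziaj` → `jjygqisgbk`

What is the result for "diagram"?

Rule — delete the last 2 characters, then shift every letter 2 places forward in the alphabet (wrapping around).
On "diagram": the first step gives "diagr", and the second then gives "fkcit".

fkcit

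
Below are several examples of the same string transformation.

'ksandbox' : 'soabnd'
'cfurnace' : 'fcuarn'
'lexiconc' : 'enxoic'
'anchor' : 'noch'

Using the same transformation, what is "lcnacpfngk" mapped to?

What's happening: take characters alternately from the front and the back (1st, last, 2nd, 2nd-last, ...), then delete the first 2 characters.
Starting from "lcnacpfngk": after the first operation, "lkcgnnafcp"; after the second, "cgnnafcp".

cgnnafcp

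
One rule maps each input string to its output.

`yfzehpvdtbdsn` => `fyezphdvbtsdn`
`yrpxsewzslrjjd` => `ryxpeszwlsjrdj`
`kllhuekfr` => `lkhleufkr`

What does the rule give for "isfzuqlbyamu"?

The pattern: swap each adjacent pair of characters (1↔2, 3↔4, ...).
On "isfzuqlbyamu" that produces "sizfqublayum".

sizfqublayum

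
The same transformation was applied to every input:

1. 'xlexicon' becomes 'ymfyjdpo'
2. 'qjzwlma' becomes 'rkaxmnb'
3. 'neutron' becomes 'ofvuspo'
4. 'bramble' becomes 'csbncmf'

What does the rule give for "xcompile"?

The pattern: shift every letter 1 place forward in the alphabet (wrapping around).
For "xcompile" the result is "ydpnqjmf".

ydpnqjmf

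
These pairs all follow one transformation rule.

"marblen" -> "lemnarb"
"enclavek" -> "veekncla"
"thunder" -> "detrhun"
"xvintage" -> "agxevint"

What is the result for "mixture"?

urmeixt

Each output is the input with this applied: swap the first and last characters, then move the last 3 characters to the front (rotate right by 3).
Applying both steps to "mixture": "eixturm", then "urmeixt".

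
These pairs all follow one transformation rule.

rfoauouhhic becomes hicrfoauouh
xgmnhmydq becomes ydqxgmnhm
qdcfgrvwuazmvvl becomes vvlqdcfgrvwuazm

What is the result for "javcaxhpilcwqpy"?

What's happening: move the last 3 characters to the front (rotate right by 3).
"javcaxhpilcwqpy" → "qpyjavcaxhpilcw".

qpyjavcaxhpilcw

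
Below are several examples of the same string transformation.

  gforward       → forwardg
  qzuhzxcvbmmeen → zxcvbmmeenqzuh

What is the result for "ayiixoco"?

Each output is the input with this applied: swap the front and back halves of the string, then move the last 3 characters to the front (rotate right by 3).
Applying that to "ayiixoco" gives "yiixocoa".

yiixocoa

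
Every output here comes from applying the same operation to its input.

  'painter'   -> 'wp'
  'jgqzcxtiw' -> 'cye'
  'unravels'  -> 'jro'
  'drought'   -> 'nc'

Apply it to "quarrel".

qn

The pattern: keep one character in every 3, starting at position 2 (positions 2nd, 5th, 8th, ...), then shift every letter 4 places backward in the alphabet (wrapping around).
For "quarrel", step one produces "ur"; step two turns that into "qn".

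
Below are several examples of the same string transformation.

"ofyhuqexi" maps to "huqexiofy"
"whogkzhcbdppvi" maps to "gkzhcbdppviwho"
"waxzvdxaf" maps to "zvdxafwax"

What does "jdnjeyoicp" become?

The pattern: move the first 3 characters to the end (rotate left by 3).
On "jdnjeyoicp" that produces "jeyoicpjdn".

jeyoicpjdn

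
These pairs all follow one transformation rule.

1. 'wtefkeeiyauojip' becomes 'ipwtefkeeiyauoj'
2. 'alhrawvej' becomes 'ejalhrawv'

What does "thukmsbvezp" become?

zpthukmsbve

The transformation: move the last 2 characters to the front (rotate right by 2).
Applying that to "thukmsbvezp" gives "zpthukmsbve".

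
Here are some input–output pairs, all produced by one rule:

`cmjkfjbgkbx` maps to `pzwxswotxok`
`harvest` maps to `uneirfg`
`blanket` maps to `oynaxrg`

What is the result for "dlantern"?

The transformation: shift every letter 13 places forward in the alphabet (wrapping around) — i.e. ROT13.
So "dlantern" becomes "qynagrea".

qynagrea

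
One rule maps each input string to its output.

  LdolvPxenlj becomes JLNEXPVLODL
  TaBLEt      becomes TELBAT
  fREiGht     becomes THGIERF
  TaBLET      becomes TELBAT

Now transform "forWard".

DRAWROF

Rule — reverse the string, then convert every letter to uppercase.
Applying that to "forWard" gives "DRAWROF".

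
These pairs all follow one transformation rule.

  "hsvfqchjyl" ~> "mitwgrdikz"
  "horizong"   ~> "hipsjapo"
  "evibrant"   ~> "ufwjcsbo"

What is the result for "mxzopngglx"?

ynyapqohhm

In each case the input is transformed by: shift every letter 1 place forward in the alphabet (wrapping around), then move the last character to the front.
Working it through for "mxzopngglx": intermediate "nyapqohhmy", final "ynyapqohhm".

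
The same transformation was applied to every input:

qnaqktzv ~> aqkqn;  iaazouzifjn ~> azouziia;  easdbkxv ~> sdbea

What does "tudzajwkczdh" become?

dzajwkctu

Rule — delete the last 3 characters, then move the first 2 characters to the end (rotate left by 2).
Working it through for "tudzajwkczdh": intermediate "tudzajwkc", final "dzajwkctu".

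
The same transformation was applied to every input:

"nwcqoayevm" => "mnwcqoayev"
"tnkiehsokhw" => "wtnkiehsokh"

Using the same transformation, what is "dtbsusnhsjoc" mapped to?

In each case the input is transformed by: move the last character to the front.
"dtbsusnhsjoc" → "cdtbsusnhsjo".

cdtbsusnhsjo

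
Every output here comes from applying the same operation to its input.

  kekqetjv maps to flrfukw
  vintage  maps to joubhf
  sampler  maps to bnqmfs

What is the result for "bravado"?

Looking at the pairs, the operation is to shift every letter 1 place forward in the alphabet (wrapping around), then delete the first character.
For "bravado", step one produces "csbwbep"; step two turns that into "sbwbep".

sbwbep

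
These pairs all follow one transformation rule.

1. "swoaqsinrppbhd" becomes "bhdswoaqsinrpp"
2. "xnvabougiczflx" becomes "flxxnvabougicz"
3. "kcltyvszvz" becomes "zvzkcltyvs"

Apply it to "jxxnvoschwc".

hwcjxxnvosc

The pattern: move the last 3 characters to the front (rotate right by 3).
On "jxxnvoschwc" that produces "hwcjxxnvosc".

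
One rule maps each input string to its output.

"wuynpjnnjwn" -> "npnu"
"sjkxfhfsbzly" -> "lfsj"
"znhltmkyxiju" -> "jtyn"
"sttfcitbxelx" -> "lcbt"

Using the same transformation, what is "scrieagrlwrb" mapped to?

Rule — keep one character in every 3, starting at position 2 (positions 2nd, 5th, 8th, ...), then swap the first and last characters.
"scrieagrlwrb" → "cerr" → "rerc".

rerc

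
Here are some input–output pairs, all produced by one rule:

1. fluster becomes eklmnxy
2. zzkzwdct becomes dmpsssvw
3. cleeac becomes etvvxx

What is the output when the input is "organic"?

bghktvz

The pattern: shift every letter 7 places backward in the alphabet (wrapping around), then sort the characters into alphabetical order.
On "organic": the first step gives "hkztgbv", and the second then gives "bghktvz".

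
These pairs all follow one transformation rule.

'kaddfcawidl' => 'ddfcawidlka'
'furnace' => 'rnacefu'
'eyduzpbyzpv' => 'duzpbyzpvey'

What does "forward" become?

rwardfo

Rule — move the first 2 characters to the end (rotate left by 2).
So "forward" becomes "rwardfo".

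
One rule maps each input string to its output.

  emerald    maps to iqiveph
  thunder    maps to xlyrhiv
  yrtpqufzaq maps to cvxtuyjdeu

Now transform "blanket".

Rule — shift every letter 4 places forward in the alphabet (wrapping around).
Applying that to "blanket" gives "fperoix".

fperoix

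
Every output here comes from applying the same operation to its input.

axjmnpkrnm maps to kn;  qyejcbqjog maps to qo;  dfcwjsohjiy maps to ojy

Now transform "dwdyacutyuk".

Rule — keep every other character starting from the first (positions 1st, 3rd, 5th, ...), then delete the first 3 characters.
Applying both steps to "dwdyacutyuk": "ddauyk", then "uyk".

uyk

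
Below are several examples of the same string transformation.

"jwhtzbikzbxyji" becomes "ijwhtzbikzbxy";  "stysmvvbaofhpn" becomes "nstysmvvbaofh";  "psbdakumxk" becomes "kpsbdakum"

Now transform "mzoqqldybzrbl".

lmzoqqldybzr

Looking at the pairs, the operation is to move the last 2 characters to the front (rotate right by 2), then delete the first character.
Starting from "mzoqqldybzrbl": after the first operation, "blmzoqqldybzr"; after the second, "lmzoqqldybzr".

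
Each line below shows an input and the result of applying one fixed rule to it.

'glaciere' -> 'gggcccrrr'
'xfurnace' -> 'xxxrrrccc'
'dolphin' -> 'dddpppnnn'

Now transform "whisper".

The pattern: keep one character in every 3, starting at position 1 (positions 1st, 4th, 7th, ...), then repeat every character 3 times.
For "whisper", step one produces "wsr"; step two turns that into "wwwsssrrr".
(Check on "dolphin": → "dpn" → "dddpppnnn" ✓)

wwwsssrrr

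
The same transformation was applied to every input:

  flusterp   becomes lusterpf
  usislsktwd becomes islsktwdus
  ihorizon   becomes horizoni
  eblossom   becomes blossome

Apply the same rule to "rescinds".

The pattern: move the last 3 characters to the front (rotate right by 3), then swap the front and back halves of the string.
"rescinds" → "ndsresci" → "escindsr".

escindsr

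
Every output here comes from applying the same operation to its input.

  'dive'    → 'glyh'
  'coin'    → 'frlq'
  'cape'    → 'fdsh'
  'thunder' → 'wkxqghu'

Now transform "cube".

fxeh

The pattern: shift every letter 3 places forward in the alphabet (wrapping around).
Applying that to "cube" gives "fxeh".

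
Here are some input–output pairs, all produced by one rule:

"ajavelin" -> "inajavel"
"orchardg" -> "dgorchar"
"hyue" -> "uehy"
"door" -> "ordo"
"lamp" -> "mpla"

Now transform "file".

lefi

Each output is the input with this applied: move the last 2 characters to the front (rotate right by 2).
"file" → "lefi".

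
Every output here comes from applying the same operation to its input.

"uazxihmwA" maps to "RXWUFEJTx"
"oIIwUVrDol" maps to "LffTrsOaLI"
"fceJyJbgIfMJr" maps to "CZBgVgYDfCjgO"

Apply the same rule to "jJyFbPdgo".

Rule — shift every letter 3 places backward in the alphabet (wrapping around), then flip the case of every letter.
Starting from "jJyFbPdgo": after the first operation, "gGvCyMadl"; after the second, "GgVcYmADL".

GgVcYmADL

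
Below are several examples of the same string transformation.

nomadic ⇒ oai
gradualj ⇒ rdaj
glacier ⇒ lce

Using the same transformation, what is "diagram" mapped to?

The rule is to keep every other character starting from the second (positions 2nd, 4th, 6th, ...).
On "diagram" that produces "iga".

iga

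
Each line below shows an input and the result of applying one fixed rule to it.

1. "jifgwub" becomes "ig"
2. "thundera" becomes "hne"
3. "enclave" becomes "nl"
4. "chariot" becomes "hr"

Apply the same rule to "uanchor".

ac

What's happening: delete the last 2 characters, then keep every other character starting from the second (positions 2nd, 4th, 6th, ...).
Working it through for "uanchor": intermediate "uanch", final "ac".
(Check on "jifgwub": → "jifgw" → "ig" ✓)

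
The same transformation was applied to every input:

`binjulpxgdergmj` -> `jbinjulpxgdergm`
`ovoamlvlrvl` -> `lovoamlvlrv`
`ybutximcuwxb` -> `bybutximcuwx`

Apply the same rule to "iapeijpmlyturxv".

viapeijpmlyturx

The rule is to move the last character to the front.
Applying that to "iapeijpmlyturxv" gives "viapeijpmlyturx".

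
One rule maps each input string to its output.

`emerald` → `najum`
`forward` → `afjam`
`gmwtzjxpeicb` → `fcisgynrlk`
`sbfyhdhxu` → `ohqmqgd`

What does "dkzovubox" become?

ixedkxg

Rule — shift every letter 9 places forward in the alphabet (wrapping around), then delete the first 2 characters.
For "dkzovubox", step one produces "mtixedkxg"; step two turns that into "ixedkxg".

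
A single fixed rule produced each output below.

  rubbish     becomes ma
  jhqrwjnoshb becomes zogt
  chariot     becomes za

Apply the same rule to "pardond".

sg

In each case the input is transformed by: shift every letter 8 places backward in the alphabet (wrapping around), then keep one character in every 3, starting at position 2 (positions 2nd, 5th, 8th, ...).
Starting from "pardond": after the first operation, "hsjvgfv"; after the second, "sg".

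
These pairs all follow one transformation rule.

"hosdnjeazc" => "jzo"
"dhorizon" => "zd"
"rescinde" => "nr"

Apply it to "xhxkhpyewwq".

Looking at the pairs, the operation is to move the first 3 characters to the end (rotate left by 3), then keep one character in every 3, starting at position 3 (positions 3rd, 6th, 9th, ...).
Starting from "xhxkhpyewwq": after the first operation, "khpyewwqxhx"; after the second, "pwx".

pwx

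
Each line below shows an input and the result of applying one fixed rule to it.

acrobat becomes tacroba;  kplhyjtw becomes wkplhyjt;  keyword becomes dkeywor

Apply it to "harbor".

rharbo

Each output is the input with this applied: move the last character to the front.
"harbor" → "rharbo".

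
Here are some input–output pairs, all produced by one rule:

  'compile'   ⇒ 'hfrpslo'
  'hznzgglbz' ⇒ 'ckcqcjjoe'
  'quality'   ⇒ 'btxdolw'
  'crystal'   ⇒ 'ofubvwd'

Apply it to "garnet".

wjduqh

In each case the input is transformed by: move the last character to the front, then shift every letter 3 places forward in the alphabet (wrapping around).
"garnet" → "tgarne" → "wjduqh".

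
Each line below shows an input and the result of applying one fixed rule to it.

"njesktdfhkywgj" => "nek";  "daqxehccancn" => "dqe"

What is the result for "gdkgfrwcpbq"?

The pattern: keep every other character starting from the first (positions 1st, 3rd, 5th, ...), then keep only the first 3 characters.
"gdkgfrwcpbq" → "gkfwpq" → "gkf".

gkf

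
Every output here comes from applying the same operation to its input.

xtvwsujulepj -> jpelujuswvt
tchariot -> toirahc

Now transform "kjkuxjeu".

uejxukj

Rule — reverse the string, then delete the last character.
"kjkuxjeu" → "uejxukjk" → "uejxukj".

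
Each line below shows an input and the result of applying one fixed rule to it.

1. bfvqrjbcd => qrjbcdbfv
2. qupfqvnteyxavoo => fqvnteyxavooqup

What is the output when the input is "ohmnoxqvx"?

noxqvxohm

The pattern: move the first 3 characters to the end (rotate left by 3).
Doing the same to "ohmnoxqvx": "noxqvxohm".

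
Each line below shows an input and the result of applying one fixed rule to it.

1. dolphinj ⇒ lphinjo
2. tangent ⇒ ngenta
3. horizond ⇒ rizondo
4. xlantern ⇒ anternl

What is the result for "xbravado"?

The transformation: delete the first character, then move the first character to the end.
On "xbravado": the first step gives "bravado", and the second then gives "ravadob".
(Check on "dolphinj": → "olphinj" → "lphinjo" ✓)

ravadob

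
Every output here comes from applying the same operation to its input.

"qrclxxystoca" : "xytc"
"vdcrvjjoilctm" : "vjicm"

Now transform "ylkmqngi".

Each output is the input with this applied: keep every other character starting from the first (positions 1st, 3rd, 5th, ...), then delete the first 2 characters.
Doing the same to "ylkmqngi": "qg".

qg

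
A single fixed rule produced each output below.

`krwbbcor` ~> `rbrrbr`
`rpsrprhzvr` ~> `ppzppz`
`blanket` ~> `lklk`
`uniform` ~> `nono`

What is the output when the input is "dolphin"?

Rule — keep one character in every 3, starting at position 2 (positions 2nd, 5th, 8th, ...), then write the whole string twice.
For "dolphin" the result is "ohoh".

ohoh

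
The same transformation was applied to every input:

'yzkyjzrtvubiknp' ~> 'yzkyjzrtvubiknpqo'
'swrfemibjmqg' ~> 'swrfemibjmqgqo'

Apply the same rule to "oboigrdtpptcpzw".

oboigrdtpptcpzwqo

The transformation: append "qo".
Applying that to "oboigrdtpptcpzw" gives "oboigrdtpptcpzwqo".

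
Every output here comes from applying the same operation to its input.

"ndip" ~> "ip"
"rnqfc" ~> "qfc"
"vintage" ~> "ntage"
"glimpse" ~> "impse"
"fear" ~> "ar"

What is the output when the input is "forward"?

What's happening: delete the first 2 characters.
"forward" → "rward".

rward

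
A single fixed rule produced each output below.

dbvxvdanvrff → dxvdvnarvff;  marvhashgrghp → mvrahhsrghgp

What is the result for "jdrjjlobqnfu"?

jjrljbonquf

The transformation: swap each adjacent pair of characters (1↔2, 3↔4, ...), then delete the first character.
So "jdrjjlobqnfu" becomes "jjrljbonquf".
(Check on "dbvxvdanvrff": → "bdxvdvnarvff" → "dxvdvnarvff" ✓)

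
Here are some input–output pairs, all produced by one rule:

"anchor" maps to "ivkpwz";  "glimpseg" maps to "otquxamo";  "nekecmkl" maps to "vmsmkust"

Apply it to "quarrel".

In each case the input is transformed by: shift every letter 8 places forward in the alphabet (wrapping around).
For "quarrel" the result is "ycizzmt".

ycizzmt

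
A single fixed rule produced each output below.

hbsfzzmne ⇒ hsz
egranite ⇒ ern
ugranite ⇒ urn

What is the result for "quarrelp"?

In each case the input is transformed by: delete the last 3 characters, then keep every other character starting from the first (positions 1st, 3rd, 5th, ...).
"quarrelp" → "qar".

qar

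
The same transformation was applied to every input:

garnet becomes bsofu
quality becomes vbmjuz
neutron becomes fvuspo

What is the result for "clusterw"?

Each output is the input with this applied: shift every letter 1 place forward in the alphabet (wrapping around), then delete the first character.
"clusterw" → "dmvtufsx" → "mvtufsx".
(Check on "garnet": → "hbsofu" → "bsofu" ✓)

mvtufsx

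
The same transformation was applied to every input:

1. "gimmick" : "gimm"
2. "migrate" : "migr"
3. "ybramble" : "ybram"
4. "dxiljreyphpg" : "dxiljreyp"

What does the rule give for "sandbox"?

sand

Each output is the input with this applied: delete the last 3 characters.
Applying that to "sandbox" gives "sand".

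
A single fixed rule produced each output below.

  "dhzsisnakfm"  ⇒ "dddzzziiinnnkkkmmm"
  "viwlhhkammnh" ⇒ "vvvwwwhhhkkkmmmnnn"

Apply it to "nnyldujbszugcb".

Rule — keep every other character starting from the first (positions 1st, 3rd, 5th, ...), then repeat every character 3 times.
For "nnyldujbszugcb", step one produces "nydjsuc"; step two turns that into "nnnyyydddjjjsssuuuccc".

nnnyyydddjjjsssuuuccc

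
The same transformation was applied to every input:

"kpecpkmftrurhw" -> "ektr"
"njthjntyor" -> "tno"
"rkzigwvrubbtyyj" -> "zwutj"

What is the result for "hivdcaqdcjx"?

Looking at the pairs, the operation is to keep one character in every 3, starting at position 3 (positions 3rd, 6th, 9th, ...).
For "hivdcaqdcjx" the result is "vac".

vac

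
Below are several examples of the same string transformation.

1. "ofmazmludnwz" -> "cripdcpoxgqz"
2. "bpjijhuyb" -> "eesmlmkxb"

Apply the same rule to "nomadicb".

eqrpdglf

What's happening: shift every letter 3 places forward in the alphabet (wrapping around), then move the last character to the front.
Applying both steps to "nomadicb": "qrpdglfe", then "eqrpdglf".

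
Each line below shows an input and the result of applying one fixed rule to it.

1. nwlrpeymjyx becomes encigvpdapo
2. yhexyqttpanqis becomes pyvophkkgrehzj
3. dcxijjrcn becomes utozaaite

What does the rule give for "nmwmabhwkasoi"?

edndrsynbrjfz

In each case the input is transformed by: shift every letter 9 places backward in the alphabet (wrapping around).
Doing the same to "nmwmabhwkasoi": "edndrsynbrjfz".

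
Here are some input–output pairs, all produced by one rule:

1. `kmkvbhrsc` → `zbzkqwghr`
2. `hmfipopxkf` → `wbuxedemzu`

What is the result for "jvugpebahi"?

ykjvetqpwx

In each case the input is transformed by: shift every letter 11 places backward in the alphabet (wrapping around).
So "jvugpebahi" becomes "ykjvetqpwx".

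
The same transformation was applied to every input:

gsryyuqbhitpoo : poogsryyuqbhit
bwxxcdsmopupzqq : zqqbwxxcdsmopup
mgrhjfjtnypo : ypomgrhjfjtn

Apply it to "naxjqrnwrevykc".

The rule is to move the last 3 characters to the front (rotate right by 3).
Applying that to "naxjqrnwrevykc" gives "ykcnaxjqrnwrev".

ykcnaxjqrnwrev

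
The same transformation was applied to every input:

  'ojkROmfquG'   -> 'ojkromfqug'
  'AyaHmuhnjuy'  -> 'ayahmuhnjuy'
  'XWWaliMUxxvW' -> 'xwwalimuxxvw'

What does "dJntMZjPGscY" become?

The pattern: convert every letter to lowercase.
Applying that to "dJntMZjPGscY" gives "djntmzjpgscy".

djntmzjpgscy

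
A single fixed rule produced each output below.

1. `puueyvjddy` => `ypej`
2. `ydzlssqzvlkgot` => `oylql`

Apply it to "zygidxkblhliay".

azikh

What's happening: keep one character in every 3, starting at position 1 (positions 1st, 4th, 7th, ...), then move the last character to the front.
On "zygidxkblhliay" that produces "azikh".
(Check on "puueyvjddy": → "pejy" → "ypej" ✓)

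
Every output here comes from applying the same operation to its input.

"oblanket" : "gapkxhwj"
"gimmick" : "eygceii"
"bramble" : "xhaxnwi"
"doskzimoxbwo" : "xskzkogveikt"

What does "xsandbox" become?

xkttowjz

Each output is the input with this applied: shift every letter 4 places backward in the alphabet (wrapping around), then move the last 3 characters to the front (rotate right by 3).
"xsandbox" → "towjzxkt" → "xkttowjz".
(Check on "doskzimoxbwo": → "zkogveiktxsk" → "xskzkogveikt" ✓)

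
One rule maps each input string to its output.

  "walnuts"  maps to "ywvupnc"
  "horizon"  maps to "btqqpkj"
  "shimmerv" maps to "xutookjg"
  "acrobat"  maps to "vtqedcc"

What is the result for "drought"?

wvtqjif

The pattern: sort the characters into reverse alphabetical order, then shift every letter 2 places forward in the alphabet (wrapping around).
Starting from "drought": after the first operation, "utrohgd"; after the second, "wvtqjif".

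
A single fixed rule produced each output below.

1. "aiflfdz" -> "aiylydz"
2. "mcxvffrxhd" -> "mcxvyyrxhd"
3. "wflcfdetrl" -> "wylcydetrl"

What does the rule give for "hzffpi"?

The pattern: replace every "f" with "y".
On "hzffpi" that produces "hzyypi".

hzyypi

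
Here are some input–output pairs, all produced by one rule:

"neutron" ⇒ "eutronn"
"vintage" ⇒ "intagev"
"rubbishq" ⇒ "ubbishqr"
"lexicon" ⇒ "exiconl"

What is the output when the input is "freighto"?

The transformation: move the first character to the end.
For "freighto" the result is "reightof".

reightof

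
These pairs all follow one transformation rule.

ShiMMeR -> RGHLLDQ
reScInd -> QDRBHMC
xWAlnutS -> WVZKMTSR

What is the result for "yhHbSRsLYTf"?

XGGARQRKXSE

In each case the input is transformed by: shift every letter 1 place backward in the alphabet (wrapping around), then convert every letter to uppercase.
On "yhHbSRsLYTf": the first step gives "xgGaRQrKXSe", and the second then gives "XGGARQRKXSE".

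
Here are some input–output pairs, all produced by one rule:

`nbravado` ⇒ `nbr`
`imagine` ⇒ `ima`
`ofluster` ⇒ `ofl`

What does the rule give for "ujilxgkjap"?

uji

Looking at the pairs, the operation is to keep only the first 3 characters.
Applying that to "ujilxgkjap" gives "uji".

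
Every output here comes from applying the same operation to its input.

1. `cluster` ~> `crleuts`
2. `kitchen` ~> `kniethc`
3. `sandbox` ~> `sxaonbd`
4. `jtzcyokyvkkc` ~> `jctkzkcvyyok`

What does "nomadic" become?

ncoimda

Looking at the pairs, the operation is to take characters alternately from the front and the back (1st, last, 2nd, 2nd-last, ...).
So "nomadic" becomes "ncoimda".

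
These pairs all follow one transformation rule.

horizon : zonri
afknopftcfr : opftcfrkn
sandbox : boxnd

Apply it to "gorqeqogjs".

eqogjsrq

The rule is to delete the first 2 characters, then move the first 2 characters to the end (rotate left by 2).
For "gorqeqogjs", step one produces "rqeqogjs"; step two turns that into "eqogjsrq".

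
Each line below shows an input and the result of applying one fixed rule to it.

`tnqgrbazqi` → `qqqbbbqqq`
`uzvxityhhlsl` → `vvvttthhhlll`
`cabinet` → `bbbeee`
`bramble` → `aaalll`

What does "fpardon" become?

The rule is to keep one character in every 3, starting at position 3 (positions 3rd, 6th, 9th, ...), then repeat every character 3 times.
For "fpardon", step one produces "ao"; step two turns that into "aaaooo".

aaaooo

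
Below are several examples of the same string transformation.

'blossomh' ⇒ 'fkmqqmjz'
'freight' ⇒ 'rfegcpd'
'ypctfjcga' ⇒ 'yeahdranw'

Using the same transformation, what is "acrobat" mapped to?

ryzmpay

The rule is to shift every letter 2 places backward in the alphabet (wrapping around), then reverse the string.
Applying both steps to "acrobat": "yapmzyr", then "ryzmpay".
(Check on "blossomh": → "zjmqqmkf" → "fkmqqmjz" ✓)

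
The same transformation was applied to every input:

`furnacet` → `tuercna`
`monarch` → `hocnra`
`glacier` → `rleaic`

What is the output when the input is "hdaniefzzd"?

ddzaznfie

Rule — take characters alternately from the front and the back (1st, last, 2nd, 2nd-last, ...), then delete the first character.
For "hdaniefzzd", step one produces "hddzaznfie"; step two turns that into "ddzaznfie".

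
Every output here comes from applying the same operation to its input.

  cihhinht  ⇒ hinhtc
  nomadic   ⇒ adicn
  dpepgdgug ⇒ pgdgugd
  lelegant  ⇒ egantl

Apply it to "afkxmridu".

xmridua

What's happening: move the first 3 characters to the end (rotate left by 3), then delete the last 2 characters.
So "afkxmridu" becomes "xmridua".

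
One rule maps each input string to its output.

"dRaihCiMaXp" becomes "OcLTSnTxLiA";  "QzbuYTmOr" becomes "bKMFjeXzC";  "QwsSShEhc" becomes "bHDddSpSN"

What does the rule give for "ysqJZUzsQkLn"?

JDBukfKDbVwY

The pattern: flip the case of every letter, then shift every letter 11 places forward in the alphabet (wrapping around).
Doing the same to "ysqJZUzsQkLn": "JDBukfKDbVwY".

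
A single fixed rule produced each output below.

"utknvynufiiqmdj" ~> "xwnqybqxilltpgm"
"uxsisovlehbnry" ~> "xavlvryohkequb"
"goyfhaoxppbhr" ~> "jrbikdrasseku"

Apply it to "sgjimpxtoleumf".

The transformation: shift every letter 3 places forward in the alphabet (wrapping around).
Doing the same to "sgjimpxtoleumf": "vjmlpsawrohxpi".

vjmlpsawrohxpi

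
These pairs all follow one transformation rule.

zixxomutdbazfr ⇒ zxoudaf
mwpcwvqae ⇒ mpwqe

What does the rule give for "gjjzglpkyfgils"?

Each output is the input with this applied: keep every other character starting from the first (positions 1st, 3rd, 5th, ...).
Doing the same to "gjjzglpkyfgils": "gjgpygl".

gjgpygl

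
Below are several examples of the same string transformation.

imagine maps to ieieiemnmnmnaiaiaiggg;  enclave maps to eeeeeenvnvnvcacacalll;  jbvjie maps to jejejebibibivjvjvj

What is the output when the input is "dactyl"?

dldldlayayayctctct

In each case the input is transformed by: repeat every character 3 times, then take characters alternately from the front and the back (1st, last, 2nd, 2nd-last, ...).
Working it through for "dactyl": intermediate "dddaaaccctttyyylll", final "dldldlayayayctctct".
(Check on "imagine": → "iiimmmaaagggiiinnneee" → "ieieiemnmnmnaiaiaiggg" ✓)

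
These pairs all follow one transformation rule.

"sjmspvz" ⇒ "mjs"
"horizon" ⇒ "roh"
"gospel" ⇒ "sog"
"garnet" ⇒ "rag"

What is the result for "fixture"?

Looking at the pairs, the operation is to reverse the string, then keep only the last 3 characters.
"fixture" → "erutxif" → "xif".

xif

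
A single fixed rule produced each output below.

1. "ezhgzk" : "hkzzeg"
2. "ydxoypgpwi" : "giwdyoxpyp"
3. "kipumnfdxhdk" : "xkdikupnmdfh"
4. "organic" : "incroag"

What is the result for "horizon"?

oznohir

Each output is the input with this applied: swap each adjacent pair of characters (1↔2, 3↔4, ...), then move the last 3 characters to the front (rotate right by 3).
For "horizon", step one produces "ohirozn"; step two turns that into "oznohir".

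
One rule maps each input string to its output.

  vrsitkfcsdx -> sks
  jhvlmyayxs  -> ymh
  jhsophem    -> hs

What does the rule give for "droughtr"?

The pattern: reverse the string, then keep one character in every 3, starting at position 3 (positions 3rd, 6th, 9th, ...).
For "droughtr", step one produces "rthguord"; step two turns that into "ho".

ho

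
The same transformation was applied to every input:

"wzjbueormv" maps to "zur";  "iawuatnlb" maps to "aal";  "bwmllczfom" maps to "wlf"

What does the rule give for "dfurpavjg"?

The pattern: keep one character in every 3, starting at position 2 (positions 2nd, 5th, 8th, ...).
For "dfurpavjg" the result is "fpj".

fpj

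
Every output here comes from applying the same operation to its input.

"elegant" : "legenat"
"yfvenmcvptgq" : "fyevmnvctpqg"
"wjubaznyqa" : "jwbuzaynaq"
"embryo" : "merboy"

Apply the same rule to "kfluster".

fkultsre

The transformation: swap each adjacent pair of characters (1↔2, 3↔4, ...).
"kfluster" → "fkultsre".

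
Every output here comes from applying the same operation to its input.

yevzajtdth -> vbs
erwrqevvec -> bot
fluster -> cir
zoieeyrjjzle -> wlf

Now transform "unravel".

rko

The pattern: shift every letter 3 places backward in the alphabet (wrapping around), then keep only the first 3 characters.
On "unravel" that produces "rko".
(Check on "erwrqevvec": → "botonbssbz" → "bot" ✓)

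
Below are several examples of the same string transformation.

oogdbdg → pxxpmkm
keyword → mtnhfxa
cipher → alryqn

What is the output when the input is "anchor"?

ajwlqx

What's happening: shift every letter 9 places forward in the alphabet (wrapping around), then move the last character to the front.
For "anchor" the result is "ajwlqx".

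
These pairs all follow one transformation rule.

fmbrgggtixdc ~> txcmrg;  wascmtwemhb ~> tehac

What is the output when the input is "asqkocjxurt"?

Each output is the input with this applied: keep every other character starting from the second (positions 2nd, 4th, 6th, ...), then move the last 3 characters to the front (rotate right by 3).
On "asqkocjxurt": the first step gives "skcxr", and the second then gives "cxrsk".

cxrsk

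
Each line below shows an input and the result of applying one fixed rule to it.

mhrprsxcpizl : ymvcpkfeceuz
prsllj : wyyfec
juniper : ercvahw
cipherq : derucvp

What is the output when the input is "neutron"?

Looking at the pairs, the operation is to shift every letter 13 places forward in the alphabet (wrapping around) — i.e. ROT13, then reverse the string.
Working it through for "neutron": intermediate "arhgeba", final "abeghra".

abeghra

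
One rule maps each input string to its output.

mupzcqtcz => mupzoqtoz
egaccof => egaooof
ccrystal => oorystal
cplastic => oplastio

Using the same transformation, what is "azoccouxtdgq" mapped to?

The pattern: replace every "c" with "o".
On "azoccouxtdgq" that produces "azoooouxtdgq".

azoooouxtdgq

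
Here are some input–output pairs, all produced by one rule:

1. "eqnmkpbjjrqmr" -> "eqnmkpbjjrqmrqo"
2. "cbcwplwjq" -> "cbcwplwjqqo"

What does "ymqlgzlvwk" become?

ymqlgzlvwkqo

The rule is to append "qo".
Doing the same to "ymqlgzlvwk": "ymqlgzlvwkqo".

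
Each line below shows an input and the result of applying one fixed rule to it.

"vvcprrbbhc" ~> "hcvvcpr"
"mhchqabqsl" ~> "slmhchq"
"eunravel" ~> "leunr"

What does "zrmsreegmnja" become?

njazrmsre

The rule is to swap the front and back halves of the string, then delete the first 3 characters.
Starting from "zrmsreegmnja": after the first operation, "egmnjazrmsre"; after the second, "njazrmsre".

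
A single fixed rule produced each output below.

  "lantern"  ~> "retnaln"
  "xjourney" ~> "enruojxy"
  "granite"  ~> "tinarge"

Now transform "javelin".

ilevajn

Each output is the input with this applied: move the last character to the front, then reverse the string.
On "javelin" that produces "ilevajn".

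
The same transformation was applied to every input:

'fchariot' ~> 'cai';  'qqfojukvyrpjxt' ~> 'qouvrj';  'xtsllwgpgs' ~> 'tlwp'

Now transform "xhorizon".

hrz

In each case the input is transformed by: keep every other character starting from the second (positions 2nd, 4th, 6th, ...), then delete the last character.
So "xhorizon" becomes "hrz".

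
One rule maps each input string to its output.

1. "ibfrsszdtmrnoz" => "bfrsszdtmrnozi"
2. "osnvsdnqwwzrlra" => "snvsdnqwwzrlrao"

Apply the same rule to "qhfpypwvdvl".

What's happening: move the first character to the end.
"qhfpypwvdvl" → "hfpypwvdvlq".

hfpypwvdvlq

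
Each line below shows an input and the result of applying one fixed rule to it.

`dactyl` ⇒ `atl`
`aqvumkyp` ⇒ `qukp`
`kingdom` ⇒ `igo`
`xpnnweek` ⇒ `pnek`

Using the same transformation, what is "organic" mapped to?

The transformation: keep every other character starting from the second (positions 2nd, 4th, 6th, ...).
On "organic" that produces "rai".

rai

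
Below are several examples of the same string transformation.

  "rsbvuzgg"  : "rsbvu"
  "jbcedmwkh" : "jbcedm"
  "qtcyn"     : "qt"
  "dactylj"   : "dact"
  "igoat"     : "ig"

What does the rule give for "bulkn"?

Each output is the input with this applied: delete the last 3 characters.
For "bulkn" the result is "bu".

bu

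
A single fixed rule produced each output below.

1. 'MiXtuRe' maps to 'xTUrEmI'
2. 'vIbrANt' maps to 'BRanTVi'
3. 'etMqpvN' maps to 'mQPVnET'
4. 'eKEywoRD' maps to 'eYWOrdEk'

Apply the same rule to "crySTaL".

Each output is the input with this applied: flip the case of every letter, then move the first 2 characters to the end (rotate left by 2).
Starting from "crySTaL": after the first operation, "CRYstAl"; after the second, "YstAlCR".

YstAlCR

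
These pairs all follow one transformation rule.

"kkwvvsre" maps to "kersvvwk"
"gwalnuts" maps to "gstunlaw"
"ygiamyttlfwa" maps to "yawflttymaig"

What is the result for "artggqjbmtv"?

avtmbjqggtr

The pattern: reverse the string, then move the last character to the front.
Applying both steps to "artggqjbmtv": "vtmbjqggtra", then "avtmbjqggtr".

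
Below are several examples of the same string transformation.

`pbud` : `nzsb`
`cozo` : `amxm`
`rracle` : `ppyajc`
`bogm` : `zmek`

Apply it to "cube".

aszc

The transformation: shift every letter 2 places backward in the alphabet (wrapping around).
Doing the same to "cube": "aszc".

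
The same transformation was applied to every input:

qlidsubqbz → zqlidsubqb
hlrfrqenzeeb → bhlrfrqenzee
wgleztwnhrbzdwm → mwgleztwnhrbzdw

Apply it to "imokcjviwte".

The pattern: move the last character to the front.
So "imokcjviwte" becomes "eimokcjviwt".

eimokcjviwt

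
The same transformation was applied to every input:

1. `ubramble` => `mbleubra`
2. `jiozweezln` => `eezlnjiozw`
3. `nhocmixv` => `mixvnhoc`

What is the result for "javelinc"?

The transformation: swap the front and back halves of the string.
Applying that to "javelinc" gives "lincjave".

lincjave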